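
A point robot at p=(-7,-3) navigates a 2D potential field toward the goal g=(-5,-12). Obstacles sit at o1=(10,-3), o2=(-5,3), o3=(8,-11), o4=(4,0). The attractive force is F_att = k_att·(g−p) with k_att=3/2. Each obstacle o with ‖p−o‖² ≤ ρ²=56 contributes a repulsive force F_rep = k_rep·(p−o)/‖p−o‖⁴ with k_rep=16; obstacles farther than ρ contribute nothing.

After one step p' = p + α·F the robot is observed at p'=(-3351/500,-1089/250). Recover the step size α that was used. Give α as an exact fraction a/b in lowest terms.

α = 1/10

F_att = 3/2·(g−p) = 3/2·(2,-9) = (3.0000,-13.5000)
o1: d²=289 > ρ²=56 → inactive
o2: d²=40 ≤ ρ²=56; F_rep = 16·(-2,-6)/40² = (-0.0200,-0.0600)
o3: d²=289 > ρ²=56 → inactive
o4: d²=130 > ρ²=56 → inactive
F = F_att + ΣF_rep = (2.9800,-13.5600)
Δp = p'−p = (0.2980,-1.3560); α = Δx/Fx = (149/500) / (149/50) = 1/10
check: Δy/Fy = (-339/250) / (-339/25) = 1/10 ✓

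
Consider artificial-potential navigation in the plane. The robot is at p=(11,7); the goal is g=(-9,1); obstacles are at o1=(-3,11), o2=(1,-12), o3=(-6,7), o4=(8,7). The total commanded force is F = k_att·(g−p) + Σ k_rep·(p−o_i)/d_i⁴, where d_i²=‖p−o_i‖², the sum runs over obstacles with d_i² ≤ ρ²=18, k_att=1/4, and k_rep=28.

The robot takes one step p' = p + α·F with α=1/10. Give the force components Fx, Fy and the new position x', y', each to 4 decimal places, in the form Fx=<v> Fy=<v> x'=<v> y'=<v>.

Fx=-3.9630 Fy=-1.5000 x'=10.6037 y'=6.8500

F_att = 1/4·(g−p) = 1/4·(-20,-6) = (-5.0000,-1.5000)
o1: d²=212 > ρ²=18 → inactive
o2: d²=461 > ρ²=18 → inactive
o3: d²=289 > ρ²=18 → inactive
o4: d²=9 ≤ ρ²=18; F_rep = 28·(3,0)/9² = (1.0370,0.0000)
F = F_att + ΣF_rep = (-3.9630,-1.5000)
p' = p + 1/10·F = (10.6037,6.8500)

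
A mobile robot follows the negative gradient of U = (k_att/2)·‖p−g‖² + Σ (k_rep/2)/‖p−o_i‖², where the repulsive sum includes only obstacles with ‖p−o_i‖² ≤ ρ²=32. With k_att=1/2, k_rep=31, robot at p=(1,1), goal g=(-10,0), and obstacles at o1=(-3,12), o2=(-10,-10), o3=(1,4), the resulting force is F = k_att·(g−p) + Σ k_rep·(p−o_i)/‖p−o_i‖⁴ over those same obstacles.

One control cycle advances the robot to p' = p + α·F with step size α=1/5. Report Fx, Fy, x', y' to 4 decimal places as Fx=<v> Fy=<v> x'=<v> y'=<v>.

Fx=-5.5000 Fy=-1.6481 x'=-0.1000 y'=0.6704

F_att = 1/2·(g−p) = 1/2·(-11,-1) = (-5.5000,-0.5000)
o1: d²=137 > ρ²=32 → inactive
o2: d²=242 > ρ²=32 → inactive
o3: d²=9 ≤ ρ²=32; F_rep = 31·(0,-3)/9² = (0.0000,-1.1481)
F = F_att + ΣF_rep = (-5.5000,-1.6481)
p' = p + 1/5·F = (-0.1000,0.6704)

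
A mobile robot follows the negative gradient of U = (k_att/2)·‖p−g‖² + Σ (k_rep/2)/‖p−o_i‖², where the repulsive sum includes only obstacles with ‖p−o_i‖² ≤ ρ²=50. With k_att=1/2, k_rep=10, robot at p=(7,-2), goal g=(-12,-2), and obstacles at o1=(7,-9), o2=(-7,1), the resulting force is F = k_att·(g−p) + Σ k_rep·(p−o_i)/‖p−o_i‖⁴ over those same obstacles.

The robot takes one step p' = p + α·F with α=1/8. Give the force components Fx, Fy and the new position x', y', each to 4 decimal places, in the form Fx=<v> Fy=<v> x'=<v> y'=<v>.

Fx=-9.5000 Fy=0.0292 x'=5.8125 y'=-1.9964

F_att = 1/2·(g−p) = 1/2·(-19,0) = (-9.5000,0.0000)
o1: d²=49 ≤ ρ²=50; F_rep = 10·(0,7)/49² = (0.0000,0.0292)
o2: d²=205 > ρ²=50 → inactive
F = F_att + ΣF_rep = (-9.5000,0.0292)
p' = p + 1/8·F = (5.8125,-1.9964)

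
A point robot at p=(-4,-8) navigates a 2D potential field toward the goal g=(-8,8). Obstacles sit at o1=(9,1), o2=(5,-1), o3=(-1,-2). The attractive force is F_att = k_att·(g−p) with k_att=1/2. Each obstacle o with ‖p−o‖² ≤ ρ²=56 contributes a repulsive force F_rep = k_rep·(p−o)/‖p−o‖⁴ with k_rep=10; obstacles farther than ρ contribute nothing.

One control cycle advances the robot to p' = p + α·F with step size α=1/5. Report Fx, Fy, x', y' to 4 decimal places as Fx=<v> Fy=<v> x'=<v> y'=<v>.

F_att = 1/2·(g−p) = 1/2·(-4,16) = (-2.0000,8.0000)
o1: d²=250 > ρ²=56 → inactive
o2: d²=130 > ρ²=56 → inactive
o3: d²=45 ≤ ρ²=56; F_rep = 10·(-3,-6)/45² = (-0.0148,-0.0296)
F = F_att + ΣF_rep = (-2.0148,7.9704)
p' = p + 1/5·F = (-4.4030,-6.4059)

Fx=-2.0148 Fy=7.9704 x'=-4.4030 y'=-6.4059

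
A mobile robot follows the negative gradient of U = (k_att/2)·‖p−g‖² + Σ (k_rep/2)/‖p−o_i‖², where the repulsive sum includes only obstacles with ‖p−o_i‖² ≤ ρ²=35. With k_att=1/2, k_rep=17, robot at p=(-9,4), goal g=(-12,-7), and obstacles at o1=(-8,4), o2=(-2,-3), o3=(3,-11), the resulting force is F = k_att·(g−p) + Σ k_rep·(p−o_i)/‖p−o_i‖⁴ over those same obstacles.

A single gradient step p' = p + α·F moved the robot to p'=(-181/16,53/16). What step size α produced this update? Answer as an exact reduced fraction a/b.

F_att = 1/2·(g−p) = 1/2·(-3,-11) = (-1.5000,-5.5000)
o1: d²=1 ≤ ρ²=35; F_rep = 17·(-1,0)/1² = (-17.0000,0.0000)
o2: d²=98 > ρ²=35 → inactive
o3: d²=369 > ρ²=35 → inactive
F = F_att + ΣF_rep = (-18.5000,-5.5000)
Δp = p'−p = (-2.3125,-0.6875); α = Δx/Fx = (-37/16) / (-37/2) = 1/8
check: Δy/Fy = (-11/16) / (-11/2) = 1/8 ✓

α = 1/8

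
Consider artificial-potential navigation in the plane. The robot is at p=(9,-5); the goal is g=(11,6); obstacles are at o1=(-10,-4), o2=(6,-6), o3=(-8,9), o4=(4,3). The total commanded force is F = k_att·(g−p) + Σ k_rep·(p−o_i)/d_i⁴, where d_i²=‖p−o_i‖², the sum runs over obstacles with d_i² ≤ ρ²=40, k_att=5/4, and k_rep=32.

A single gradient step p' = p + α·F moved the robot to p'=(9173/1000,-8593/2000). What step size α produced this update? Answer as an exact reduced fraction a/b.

α = 1/20

F_att = 5/4·(g−p) = 5/4·(2,11) = (2.5000,13.7500)
o1: d²=362 > ρ²=40 → inactive
o2: d²=10 ≤ ρ²=40; F_rep = 32·(3,1)/10² = (0.9600,0.3200)
o3: d²=485 > ρ²=40 → inactive
o4: d²=89 > ρ²=40 → inactive
F = F_att + ΣF_rep = (3.4600,14.0700)
Δp = p'−p = (0.1730,0.7035); α = Δx/Fx = (173/1000) / (173/50) = 1/20
check: Δy/Fy = (1407/2000) / (1407/100) = 1/20 ✓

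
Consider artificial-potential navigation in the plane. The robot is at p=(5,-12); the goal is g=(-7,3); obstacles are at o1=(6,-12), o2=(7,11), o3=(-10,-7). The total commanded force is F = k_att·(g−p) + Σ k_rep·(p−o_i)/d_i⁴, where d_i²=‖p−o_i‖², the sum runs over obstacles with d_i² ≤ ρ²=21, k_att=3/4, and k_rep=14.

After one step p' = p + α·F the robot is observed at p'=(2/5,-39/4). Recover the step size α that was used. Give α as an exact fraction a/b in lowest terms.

α = 1/5

F_att = 3/4·(g−p) = 3/4·(-12,15) = (-9.0000,11.2500)
o1: d²=1 ≤ ρ²=21; F_rep = 14·(-1,0)/1² = (-14.0000,0.0000)
o2: d²=533 > ρ²=21 → inactive
o3: d²=250 > ρ²=21 → inactive
F = F_att + ΣF_rep = (-23.0000,11.2500)
Δp = p'−p = (-4.6000,2.2500); α = Δx/Fx = (-23/5) / (-23) = 1/5
check: Δy/Fy = (9/4) / (45/4) = 1/5 ✓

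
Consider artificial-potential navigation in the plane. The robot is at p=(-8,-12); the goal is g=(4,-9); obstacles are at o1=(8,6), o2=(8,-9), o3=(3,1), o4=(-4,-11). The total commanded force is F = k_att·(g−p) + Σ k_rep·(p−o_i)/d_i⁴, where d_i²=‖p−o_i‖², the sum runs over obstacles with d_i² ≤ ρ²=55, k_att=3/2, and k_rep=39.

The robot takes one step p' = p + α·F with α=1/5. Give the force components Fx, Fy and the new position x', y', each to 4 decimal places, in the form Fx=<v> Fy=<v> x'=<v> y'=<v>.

Fx=17.4602 Fy=4.3651 x'=-4.5080 y'=-11.1270

F_att = 3/2·(g−p) = 3/2·(12,3) = (18.0000,4.5000)
o1: d²=580 > ρ²=55 → inactive
o2: d²=265 > ρ²=55 → inactive
o3: d²=290 > ρ²=55 → inactive
o4: d²=17 ≤ ρ²=55; F_rep = 39·(-4,-1)/17² = (-0.5398,-0.1349)
F = F_att + ΣF_rep = (17.4602,4.3651)
p' = p + 1/5·F = (-4.5080,-11.1270)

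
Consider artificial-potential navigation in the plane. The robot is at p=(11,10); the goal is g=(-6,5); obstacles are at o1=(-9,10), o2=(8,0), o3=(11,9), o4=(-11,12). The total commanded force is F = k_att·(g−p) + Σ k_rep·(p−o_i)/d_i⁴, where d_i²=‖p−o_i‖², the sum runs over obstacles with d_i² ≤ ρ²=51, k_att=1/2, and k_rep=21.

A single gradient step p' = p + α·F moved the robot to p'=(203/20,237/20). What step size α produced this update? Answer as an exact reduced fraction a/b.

α = 1/10

F_att = 1/2·(g−p) = 1/2·(-17,-5) = (-8.5000,-2.5000)
o1: d²=400 > ρ²=51 → inactive
o2: d²=109 > ρ²=51 → inactive
o3: d²=1 ≤ ρ²=51; F_rep = 21·(0,1)/1² = (0.0000,21.0000)
o4: d²=488 > ρ²=51 → inactive
F = F_att + ΣF_rep = (-8.5000,18.5000)
Δp = p'−p = (-0.8500,1.8500); α = Δx/Fx = (-17/20) / (-17/2) = 1/10
check: Δy/Fy = (37/20) / (37/2) = 1/10 ✓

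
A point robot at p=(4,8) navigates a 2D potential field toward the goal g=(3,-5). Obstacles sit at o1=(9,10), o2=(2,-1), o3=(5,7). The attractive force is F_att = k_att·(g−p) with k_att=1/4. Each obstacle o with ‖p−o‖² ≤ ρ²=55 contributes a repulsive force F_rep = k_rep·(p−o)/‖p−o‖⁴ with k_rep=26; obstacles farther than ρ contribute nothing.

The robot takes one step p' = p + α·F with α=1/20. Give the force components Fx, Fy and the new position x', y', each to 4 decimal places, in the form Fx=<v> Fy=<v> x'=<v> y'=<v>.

Fx=-6.9046 Fy=3.1882 x'=3.6548 y'=8.1594

F_att = 1/4·(g−p) = 1/4·(-1,-13) = (-0.2500,-3.2500)
o1: d²=29 ≤ ρ²=55; F_rep = 26·(-5,-2)/29² = (-0.1546,-0.0618)
o2: d²=85 > ρ²=55 → inactive
o3: d²=2 ≤ ρ²=55; F_rep = 26·(-1,1)/2² = (-6.5000,6.5000)
F = F_att + ΣF_rep = (-6.9046,3.1882)
p' = p + 1/20·F = (3.6548,8.1594)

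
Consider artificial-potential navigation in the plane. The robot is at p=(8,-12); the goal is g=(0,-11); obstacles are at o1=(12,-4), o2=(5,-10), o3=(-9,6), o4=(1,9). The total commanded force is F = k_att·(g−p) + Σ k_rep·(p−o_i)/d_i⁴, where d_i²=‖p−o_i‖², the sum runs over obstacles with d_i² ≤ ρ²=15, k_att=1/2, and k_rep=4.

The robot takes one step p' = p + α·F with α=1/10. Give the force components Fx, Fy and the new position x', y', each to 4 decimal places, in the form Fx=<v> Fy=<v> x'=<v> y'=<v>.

Fx=-3.9290 Fy=0.4527 x'=7.6071 y'=-11.9547

F_att = 1/2·(g−p) = 1/2·(-8,1) = (-4.0000,0.5000)
o1: d²=80 > ρ²=15 → inactive
o2: d²=13 ≤ ρ²=15; F_rep = 4·(3,-2)/13² = (0.0710,-0.0473)
o3: d²=613 > ρ²=15 → inactive
o4: d²=490 > ρ²=15 → inactive
F = F_att + ΣF_rep = (-3.9290,0.4527)
p' = p + 1/10·F = (7.6071,-11.9547)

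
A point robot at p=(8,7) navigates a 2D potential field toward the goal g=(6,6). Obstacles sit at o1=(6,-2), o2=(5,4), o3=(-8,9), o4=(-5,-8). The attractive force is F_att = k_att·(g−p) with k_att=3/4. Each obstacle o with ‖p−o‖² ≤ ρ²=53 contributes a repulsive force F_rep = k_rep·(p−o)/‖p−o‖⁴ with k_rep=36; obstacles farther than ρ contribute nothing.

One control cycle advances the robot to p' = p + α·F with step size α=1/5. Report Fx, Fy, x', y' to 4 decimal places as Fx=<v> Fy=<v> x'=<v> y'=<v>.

F_att = 3/4·(g−p) = 3/4·(-2,-1) = (-1.5000,-0.7500)
o1: d²=85 > ρ²=53 → inactive
o2: d²=18 ≤ ρ²=53; F_rep = 36·(3,3)/18² = (0.3333,0.3333)
o3: d²=260 > ρ²=53 → inactive
o4: d²=394 > ρ²=53 → inactive
F = F_att + ΣF_rep = (-1.1667,-0.4167)
p' = p + 1/5·F = (7.7667,6.9167)

Fx=-1.1667 Fy=-0.4167 x'=7.7667 y'=6.9167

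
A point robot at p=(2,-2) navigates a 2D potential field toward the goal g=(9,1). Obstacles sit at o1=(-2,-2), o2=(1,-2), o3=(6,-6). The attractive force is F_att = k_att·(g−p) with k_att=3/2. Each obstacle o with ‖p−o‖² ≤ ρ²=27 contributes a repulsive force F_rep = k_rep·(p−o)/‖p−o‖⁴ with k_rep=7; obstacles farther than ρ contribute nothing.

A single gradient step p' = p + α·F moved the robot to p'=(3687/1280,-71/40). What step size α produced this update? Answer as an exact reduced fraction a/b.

α = 1/20

F_att = 3/2·(g−p) = 3/2·(7,3) = (10.5000,4.5000)
o1: d²=16 ≤ ρ²=27; F_rep = 7·(4,0)/16² = (0.1094,0.0000)
o2: d²=1 ≤ ρ²=27; F_rep = 7·(1,0)/1² = (7.0000,0.0000)
o3: d²=32 > ρ²=27 → inactive
F = F_att + ΣF_rep = (17.6094,4.5000)
Δp = p'−p = (0.8805,0.2250); α = Δx/Fx = (1127/1280) / (1127/64) = 1/20
check: Δy/Fy = (9/40) / (9/2) = 1/20 ✓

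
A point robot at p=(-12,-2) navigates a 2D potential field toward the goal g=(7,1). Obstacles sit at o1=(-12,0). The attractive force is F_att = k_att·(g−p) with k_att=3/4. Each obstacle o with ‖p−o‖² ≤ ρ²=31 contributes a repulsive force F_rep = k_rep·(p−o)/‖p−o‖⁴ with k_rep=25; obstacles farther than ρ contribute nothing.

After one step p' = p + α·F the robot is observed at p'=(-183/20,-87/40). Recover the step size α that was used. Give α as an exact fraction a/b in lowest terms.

F_att = 3/4·(g−p) = 3/4·(19,3) = (14.2500,2.2500)
o1: d²=4 ≤ ρ²=31; F_rep = 25·(0,-2)/4² = (0.0000,-3.1250)
F = F_att + ΣF_rep = (14.2500,-0.8750)
Δp = p'−p = (2.8500,-0.1750); α = Δx/Fx = (57/20) / (57/4) = 1/5
check: Δy/Fy = (-7/40) / (-7/8) = 1/5 ✓

α = 1/5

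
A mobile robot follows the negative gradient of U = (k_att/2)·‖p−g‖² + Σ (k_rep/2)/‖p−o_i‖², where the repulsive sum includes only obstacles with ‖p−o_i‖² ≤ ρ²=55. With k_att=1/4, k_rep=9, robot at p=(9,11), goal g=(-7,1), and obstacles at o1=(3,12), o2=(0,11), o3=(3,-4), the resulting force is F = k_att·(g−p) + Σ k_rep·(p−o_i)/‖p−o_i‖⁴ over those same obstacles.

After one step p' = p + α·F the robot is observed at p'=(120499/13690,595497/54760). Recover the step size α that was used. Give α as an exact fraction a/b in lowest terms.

α = 1/20

F_att = 1/4·(g−p) = 1/4·(-16,-10) = (-4.0000,-2.5000)
o1: d²=37 ≤ ρ²=55; F_rep = 9·(6,-1)/37² = (0.0394,-0.0066)
o2: d²=81 > ρ²=55 → inactive
o3: d²=261 > ρ²=55 → inactive
F = F_att + ΣF_rep = (-3.9606,-2.5066)
Δp = p'−p = (-0.1980,-0.1253); α = Δx/Fx = (-2711/13690) / (-5422/1369) = 1/20
check: Δy/Fy = (-6863/54760) / (-6863/2738) = 1/20 ✓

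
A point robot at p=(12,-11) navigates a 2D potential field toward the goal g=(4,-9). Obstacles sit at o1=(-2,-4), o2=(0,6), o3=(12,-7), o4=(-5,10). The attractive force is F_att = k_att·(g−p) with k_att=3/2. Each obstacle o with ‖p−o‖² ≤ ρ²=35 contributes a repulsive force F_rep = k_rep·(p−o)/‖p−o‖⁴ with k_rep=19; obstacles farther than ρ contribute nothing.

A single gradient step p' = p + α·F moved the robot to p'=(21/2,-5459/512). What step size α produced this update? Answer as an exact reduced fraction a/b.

α = 1/8

F_att = 3/2·(g−p) = 3/2·(-8,2) = (-12.0000,3.0000)
o1: d²=245 > ρ²=35 → inactive
o2: d²=433 > ρ²=35 → inactive
o3: d²=16 ≤ ρ²=35; F_rep = 19·(0,-4)/16² = (0.0000,-0.2969)
o4: d²=730 > ρ²=35 → inactive
F = F_att + ΣF_rep = (-12.0000,2.7031)
Δp = p'−p = (-1.5000,0.3379); α = Δx/Fx = (-3/2) / (-12) = 1/8
check: Δy/Fy = (173/512) / (173/64) = 1/8 ✓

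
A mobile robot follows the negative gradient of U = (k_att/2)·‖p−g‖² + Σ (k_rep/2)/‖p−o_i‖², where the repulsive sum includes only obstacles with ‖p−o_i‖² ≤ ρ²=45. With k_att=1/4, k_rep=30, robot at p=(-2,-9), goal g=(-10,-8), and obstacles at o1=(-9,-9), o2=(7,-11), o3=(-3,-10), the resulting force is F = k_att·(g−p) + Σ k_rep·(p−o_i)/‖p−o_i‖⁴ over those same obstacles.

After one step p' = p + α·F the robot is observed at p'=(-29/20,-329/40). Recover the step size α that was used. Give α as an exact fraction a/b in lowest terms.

F_att = 1/4·(g−p) = 1/4·(-8,1) = (-2.0000,0.2500)
o1: d²=49 > ρ²=45 → inactive
o2: d²=85 > ρ²=45 → inactive
o3: d²=2 ≤ ρ²=45; F_rep = 30·(1,1)/2² = (7.5000,7.5000)
F = F_att + ΣF_rep = (5.5000,7.7500)
Δp = p'−p = (0.5500,0.7750); α = Δx/Fx = (11/20) / (11/2) = 1/10
check: Δy/Fy = (31/40) / (31/4) = 1/10 ✓

α = 1/10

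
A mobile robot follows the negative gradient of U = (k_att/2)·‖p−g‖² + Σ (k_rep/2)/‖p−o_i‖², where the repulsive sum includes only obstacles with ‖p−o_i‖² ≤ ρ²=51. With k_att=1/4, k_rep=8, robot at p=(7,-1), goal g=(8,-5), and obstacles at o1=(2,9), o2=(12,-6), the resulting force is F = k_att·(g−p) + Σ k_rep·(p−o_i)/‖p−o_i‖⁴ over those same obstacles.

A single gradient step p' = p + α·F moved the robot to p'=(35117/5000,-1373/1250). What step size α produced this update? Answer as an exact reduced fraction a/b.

α = 1/10

F_att = 1/4·(g−p) = 1/4·(1,-4) = (0.2500,-1.0000)
o1: d²=125 > ρ²=51 → inactive
o2: d²=50 ≤ ρ²=51; F_rep = 8·(-5,5)/50² = (-0.0160,0.0160)
F = F_att + ΣF_rep = (0.2340,-0.9840)
Δp = p'−p = (0.0234,-0.0984); α = Δx/Fx = (117/5000) / (117/500) = 1/10
check: Δy/Fy = (-123/1250) / (-123/125) = 1/10 ✓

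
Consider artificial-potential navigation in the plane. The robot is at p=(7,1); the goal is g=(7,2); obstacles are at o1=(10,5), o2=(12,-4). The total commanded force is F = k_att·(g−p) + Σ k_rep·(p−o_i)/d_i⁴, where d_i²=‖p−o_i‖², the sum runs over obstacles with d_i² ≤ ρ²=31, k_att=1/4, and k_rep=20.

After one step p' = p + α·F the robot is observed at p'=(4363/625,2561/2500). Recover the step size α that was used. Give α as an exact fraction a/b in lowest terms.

α = 1/5

F_att = 1/4·(g−p) = 1/4·(0,1) = (0.0000,0.2500)
o1: d²=25 ≤ ρ²=31; F_rep = 20·(-3,-4)/25² = (-0.0960,-0.1280)
o2: d²=50 > ρ²=31 → inactive
F = F_att + ΣF_rep = (-0.0960,0.1220)
Δp = p'−p = (-0.0192,0.0244); α = Δx/Fx = (-12/625) / (-12/125) = 1/5
check: Δy/Fy = (61/2500) / (61/500) = 1/5 ✓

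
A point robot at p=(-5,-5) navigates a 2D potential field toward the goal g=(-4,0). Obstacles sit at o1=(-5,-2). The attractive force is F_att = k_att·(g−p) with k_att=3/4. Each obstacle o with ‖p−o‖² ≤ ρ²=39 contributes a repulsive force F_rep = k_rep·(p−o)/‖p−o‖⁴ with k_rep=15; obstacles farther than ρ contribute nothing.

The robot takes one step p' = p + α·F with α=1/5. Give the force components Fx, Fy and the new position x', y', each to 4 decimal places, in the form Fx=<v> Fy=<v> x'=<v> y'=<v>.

Fx=0.7500 Fy=3.1944 x'=-4.8500 y'=-4.3611

F_att = 3/4·(g−p) = 3/4·(1,5) = (0.7500,3.7500)
o1: d²=9 ≤ ρ²=39; F_rep = 15·(0,-3)/9² = (0.0000,-0.5556)
F = F_att + ΣF_rep = (0.7500,3.1944)
p' = p + 1/5·F = (-4.8500,-4.3611)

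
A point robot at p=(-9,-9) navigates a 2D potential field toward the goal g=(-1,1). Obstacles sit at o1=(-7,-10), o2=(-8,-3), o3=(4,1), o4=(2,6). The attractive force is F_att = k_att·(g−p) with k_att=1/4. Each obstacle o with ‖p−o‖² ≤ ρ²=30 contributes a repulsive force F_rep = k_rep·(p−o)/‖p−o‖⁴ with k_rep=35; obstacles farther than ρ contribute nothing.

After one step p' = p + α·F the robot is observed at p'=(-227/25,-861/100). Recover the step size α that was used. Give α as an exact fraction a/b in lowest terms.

F_att = 1/4·(g−p) = 1/4·(8,10) = (2.0000,2.5000)
o1: d²=5 ≤ ρ²=30; F_rep = 35·(-2,1)/5² = (-2.8000,1.4000)
o2: d²=37 > ρ²=30 → inactive
o3: d²=269 > ρ²=30 → inactive
o4: d²=346 > ρ²=30 → inactive
F = F_att + ΣF_rep = (-0.8000,3.9000)
Δp = p'−p = (-0.0800,0.3900); α = Δx/Fx = (-2/25) / (-4/5) = 1/10
check: Δy/Fy = (39/100) / (39/10) = 1/10 ✓

α = 1/10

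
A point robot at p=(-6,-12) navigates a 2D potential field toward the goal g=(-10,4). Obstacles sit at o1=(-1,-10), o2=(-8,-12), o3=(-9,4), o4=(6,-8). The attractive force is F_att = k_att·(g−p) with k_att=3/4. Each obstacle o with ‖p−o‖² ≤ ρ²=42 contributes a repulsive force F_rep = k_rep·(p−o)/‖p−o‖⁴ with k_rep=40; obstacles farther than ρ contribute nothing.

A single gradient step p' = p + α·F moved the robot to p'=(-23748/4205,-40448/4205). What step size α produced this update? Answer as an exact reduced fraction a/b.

F_att = 3/4·(g−p) = 3/4·(-4,16) = (-3.0000,12.0000)
o1: d²=29 ≤ ρ²=42; F_rep = 40·(-5,-2)/29² = (-0.2378,-0.0951)
o2: d²=4 ≤ ρ²=42; F_rep = 40·(2,0)/4² = (5.0000,0.0000)
o3: d²=265 > ρ²=42 → inactive
o4: d²=160 > ρ²=42 → inactive
F = F_att + ΣF_rep = (1.7622,11.9049)
Δp = p'−p = (0.3524,2.3810); α = Δx/Fx = (1482/4205) / (1482/841) = 1/5
check: Δy/Fy = (10012/4205) / (10012/841) = 1/5 ✓

α = 1/5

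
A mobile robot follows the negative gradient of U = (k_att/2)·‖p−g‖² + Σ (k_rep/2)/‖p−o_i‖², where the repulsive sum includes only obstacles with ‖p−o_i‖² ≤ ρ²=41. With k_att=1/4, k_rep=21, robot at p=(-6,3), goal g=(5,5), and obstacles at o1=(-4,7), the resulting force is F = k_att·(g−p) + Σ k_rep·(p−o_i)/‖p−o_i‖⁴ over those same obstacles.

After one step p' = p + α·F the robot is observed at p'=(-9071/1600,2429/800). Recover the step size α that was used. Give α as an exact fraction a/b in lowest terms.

F_att = 1/4·(g−p) = 1/4·(11,2) = (2.7500,0.5000)
o1: d²=20 ≤ ρ²=41; F_rep = 21·(-2,-4)/20² = (-0.1050,-0.2100)
F = F_att + ΣF_rep = (2.6450,0.2900)
Δp = p'−p = (0.3306,0.0362); α = Δx/Fx = (529/1600) / (529/200) = 1/8
check: Δy/Fy = (29/800) / (29/100) = 1/8 ✓

α = 1/8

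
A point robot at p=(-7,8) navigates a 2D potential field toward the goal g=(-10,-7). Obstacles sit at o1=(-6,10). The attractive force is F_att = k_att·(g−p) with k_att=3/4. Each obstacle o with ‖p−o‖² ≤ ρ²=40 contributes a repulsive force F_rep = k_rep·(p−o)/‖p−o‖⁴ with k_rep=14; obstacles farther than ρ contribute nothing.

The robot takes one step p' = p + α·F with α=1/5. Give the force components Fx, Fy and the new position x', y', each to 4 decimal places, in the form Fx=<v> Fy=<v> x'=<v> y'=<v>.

F_att = 3/4·(g−p) = 3/4·(-3,-15) = (-2.2500,-11.2500)
o1: d²=5 ≤ ρ²=40; F_rep = 14·(-1,-2)/5² = (-0.5600,-1.1200)
F = F_att + ΣF_rep = (-2.8100,-12.3700)
p' = p + 1/5·F = (-7.5620,5.5260)

Fx=-2.8100 Fy=-12.3700 x'=-7.5620 y'=5.5260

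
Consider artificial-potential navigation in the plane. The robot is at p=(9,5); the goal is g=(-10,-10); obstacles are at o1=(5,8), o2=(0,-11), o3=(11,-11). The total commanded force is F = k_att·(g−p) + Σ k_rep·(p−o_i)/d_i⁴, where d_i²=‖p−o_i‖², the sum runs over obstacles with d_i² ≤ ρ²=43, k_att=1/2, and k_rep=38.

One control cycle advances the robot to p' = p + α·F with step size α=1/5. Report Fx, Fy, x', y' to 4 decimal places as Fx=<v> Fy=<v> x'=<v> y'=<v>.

Fx=-9.2568 Fy=-7.6824 x'=7.1486 y'=3.4635

F_att = 1/2·(g−p) = 1/2·(-19,-15) = (-9.5000,-7.5000)
o1: d²=25 ≤ ρ²=43; F_rep = 38·(4,-3)/25² = (0.2432,-0.1824)
o2: d²=337 > ρ²=43 → inactive
o3: d²=260 > ρ²=43 → inactive
F = F_att + ΣF_rep = (-9.2568,-7.6824)
p' = p + 1/5·F = (7.1486,3.4635)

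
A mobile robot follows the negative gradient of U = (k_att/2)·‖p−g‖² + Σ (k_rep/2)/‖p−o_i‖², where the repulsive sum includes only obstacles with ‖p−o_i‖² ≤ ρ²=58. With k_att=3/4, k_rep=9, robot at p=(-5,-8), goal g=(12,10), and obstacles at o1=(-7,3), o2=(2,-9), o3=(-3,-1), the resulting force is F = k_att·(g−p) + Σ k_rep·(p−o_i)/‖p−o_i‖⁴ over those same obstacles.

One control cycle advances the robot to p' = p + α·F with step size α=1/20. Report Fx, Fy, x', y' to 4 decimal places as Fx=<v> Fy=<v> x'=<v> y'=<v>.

F_att = 3/4·(g−p) = 3/4·(17,18) = (12.7500,13.5000)
o1: d²=125 > ρ²=58 → inactive
o2: d²=50 ≤ ρ²=58; F_rep = 9·(-7,1)/50² = (-0.0252,0.0036)
o3: d²=53 ≤ ρ²=58; F_rep = 9·(-2,-7)/53² = (-0.0064,-0.0224)
F = F_att + ΣF_rep = (12.7184,13.4812)
p' = p + 1/20·F = (-4.3641,-7.3259)

Fx=12.7184 Fy=13.4812 x'=-4.3641 y'=-7.3259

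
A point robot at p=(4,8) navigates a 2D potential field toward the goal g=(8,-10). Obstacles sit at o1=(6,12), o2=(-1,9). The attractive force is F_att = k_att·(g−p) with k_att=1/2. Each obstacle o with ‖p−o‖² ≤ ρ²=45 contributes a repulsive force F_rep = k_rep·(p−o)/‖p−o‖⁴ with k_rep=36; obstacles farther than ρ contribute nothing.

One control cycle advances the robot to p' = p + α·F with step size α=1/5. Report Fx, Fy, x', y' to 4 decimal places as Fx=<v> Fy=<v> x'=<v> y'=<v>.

Fx=2.0863 Fy=-9.4133 x'=4.4173 y'=6.1173

F_att = 1/2·(g−p) = 1/2·(4,-18) = (2.0000,-9.0000)
o1: d²=20 ≤ ρ²=45; F_rep = 36·(-2,-4)/20² = (-0.1800,-0.3600)
o2: d²=26 ≤ ρ²=45; F_rep = 36·(5,-1)/26² = (0.2663,-0.0533)
F = F_att + ΣF_rep = (2.0863,-9.4133)
p' = p + 1/5·F = (4.4173,6.1173)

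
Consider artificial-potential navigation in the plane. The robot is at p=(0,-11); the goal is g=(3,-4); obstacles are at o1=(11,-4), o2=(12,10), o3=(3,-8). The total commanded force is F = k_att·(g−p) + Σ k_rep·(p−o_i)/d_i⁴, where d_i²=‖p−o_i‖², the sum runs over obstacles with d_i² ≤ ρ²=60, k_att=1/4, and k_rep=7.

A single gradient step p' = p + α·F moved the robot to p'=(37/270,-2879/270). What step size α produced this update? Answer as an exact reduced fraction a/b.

α = 1/5

F_att = 1/4·(g−p) = 1/4·(3,7) = (0.7500,1.7500)
o1: d²=170 > ρ²=60 → inactive
o2: d²=585 > ρ²=60 → inactive
o3: d²=18 ≤ ρ²=60; F_rep = 7·(-3,-3)/18² = (-0.0648,-0.0648)
F = F_att + ΣF_rep = (0.6852,1.6852)
Δp = p'−p = (0.1370,0.3370); α = Δx/Fx = (37/270) / (37/54) = 1/5
check: Δy/Fy = (91/270) / (91/54) = 1/5 ✓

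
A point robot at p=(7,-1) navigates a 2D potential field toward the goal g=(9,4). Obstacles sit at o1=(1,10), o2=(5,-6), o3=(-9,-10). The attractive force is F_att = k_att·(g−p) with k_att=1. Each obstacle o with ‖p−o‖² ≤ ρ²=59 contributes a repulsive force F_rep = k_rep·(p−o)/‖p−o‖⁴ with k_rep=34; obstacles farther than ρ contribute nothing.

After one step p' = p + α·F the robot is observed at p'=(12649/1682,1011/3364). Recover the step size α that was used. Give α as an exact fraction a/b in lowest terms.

F_att = 1·(g−p) = 1·(2,5) = (2.0000,5.0000)
o1: d²=157 > ρ²=59 → inactive
o2: d²=29 ≤ ρ²=59; F_rep = 34·(2,5)/29² = (0.0809,0.2021)
o3: d²=337 > ρ²=59 → inactive
F = F_att + ΣF_rep = (2.0809,5.2021)
Δp = p'−p = (0.5202,1.3005); α = Δx/Fx = (875/1682) / (1750/841) = 1/4
check: Δy/Fy = (4375/3364) / (4375/841) = 1/4 ✓

α = 1/4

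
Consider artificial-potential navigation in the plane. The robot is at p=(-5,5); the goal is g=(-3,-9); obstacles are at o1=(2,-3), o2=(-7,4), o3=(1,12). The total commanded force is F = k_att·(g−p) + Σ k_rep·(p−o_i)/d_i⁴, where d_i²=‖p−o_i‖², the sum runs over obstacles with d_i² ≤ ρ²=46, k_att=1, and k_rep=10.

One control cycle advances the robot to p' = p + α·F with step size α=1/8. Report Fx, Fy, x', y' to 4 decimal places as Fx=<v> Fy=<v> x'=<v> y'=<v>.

F_att = 1·(g−p) = 1·(2,-14) = (2.0000,-14.0000)
o1: d²=113 > ρ²=46 → inactive
o2: d²=5 ≤ ρ²=46; F_rep = 10·(2,1)/5² = (0.8000,0.4000)
o3: d²=85 > ρ²=46 → inactive
F = F_att + ΣF_rep = (2.8000,-13.6000)
p' = p + 1/8·F = (-4.6500,3.3000)

Fx=2.8000 Fy=-13.6000 x'=-4.6500 y'=3.3000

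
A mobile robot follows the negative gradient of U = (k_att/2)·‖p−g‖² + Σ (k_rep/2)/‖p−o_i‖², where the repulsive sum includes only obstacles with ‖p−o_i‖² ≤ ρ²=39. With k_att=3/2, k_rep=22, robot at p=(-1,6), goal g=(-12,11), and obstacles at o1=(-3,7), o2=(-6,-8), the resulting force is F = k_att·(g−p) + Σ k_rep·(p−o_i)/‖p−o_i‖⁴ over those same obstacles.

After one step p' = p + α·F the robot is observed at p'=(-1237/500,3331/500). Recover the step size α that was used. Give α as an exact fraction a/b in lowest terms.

α = 1/10

F_att = 3/2·(g−p) = 3/2·(-11,5) = (-16.5000,7.5000)
o1: d²=5 ≤ ρ²=39; F_rep = 22·(2,-1)/5² = (1.7600,-0.8800)
o2: d²=221 > ρ²=39 → inactive
F = F_att + ΣF_rep = (-14.7400,6.6200)
Δp = p'−p = (-1.4740,0.6620); α = Δx/Fx = (-737/500) / (-737/50) = 1/10
check: Δy/Fy = (331/500) / (331/50) = 1/10 ✓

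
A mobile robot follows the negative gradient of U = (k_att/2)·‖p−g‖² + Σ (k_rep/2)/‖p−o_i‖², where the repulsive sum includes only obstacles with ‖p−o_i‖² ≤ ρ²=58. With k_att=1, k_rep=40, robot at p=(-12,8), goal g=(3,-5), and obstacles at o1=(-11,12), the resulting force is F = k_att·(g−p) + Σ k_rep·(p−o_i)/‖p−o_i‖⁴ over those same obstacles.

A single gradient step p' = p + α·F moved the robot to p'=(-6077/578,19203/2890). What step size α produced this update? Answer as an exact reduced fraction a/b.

α = 1/10

F_att = 1·(g−p) = 1·(15,-13) = (15.0000,-13.0000)
o1: d²=17 ≤ ρ²=58; F_rep = 40·(-1,-4)/17² = (-0.1384,-0.5536)
F = F_att + ΣF_rep = (14.8616,-13.5536)
Δp = p'−p = (1.4862,-1.3554); α = Δx/Fx = (859/578) / (4295/289) = 1/10
check: Δy/Fy = (-3917/2890) / (-3917/289) = 1/10 ✓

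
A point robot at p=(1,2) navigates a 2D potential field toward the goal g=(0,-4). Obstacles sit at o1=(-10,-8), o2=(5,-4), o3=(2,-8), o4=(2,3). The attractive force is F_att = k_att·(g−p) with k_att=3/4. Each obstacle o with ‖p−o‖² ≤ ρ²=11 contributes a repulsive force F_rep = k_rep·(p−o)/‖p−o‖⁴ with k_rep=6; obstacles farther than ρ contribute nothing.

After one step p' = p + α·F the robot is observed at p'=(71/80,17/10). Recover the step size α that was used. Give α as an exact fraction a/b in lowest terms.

F_att = 3/4·(g−p) = 3/4·(-1,-6) = (-0.7500,-4.5000)
o1: d²=221 > ρ²=11 → inactive
o2: d²=52 > ρ²=11 → inactive
o3: d²=101 > ρ²=11 → inactive
o4: d²=2 ≤ ρ²=11; F_rep = 6·(-1,-1)/2² = (-1.5000,-1.5000)
F = F_att + ΣF_rep = (-2.2500,-6.0000)
Δp = p'−p = (-0.1125,-0.3000); α = Δx/Fx = (-9/80) / (-9/4) = 1/20
check: Δy/Fy = (-3/10) / (-6) = 1/20 ✓

α = 1/20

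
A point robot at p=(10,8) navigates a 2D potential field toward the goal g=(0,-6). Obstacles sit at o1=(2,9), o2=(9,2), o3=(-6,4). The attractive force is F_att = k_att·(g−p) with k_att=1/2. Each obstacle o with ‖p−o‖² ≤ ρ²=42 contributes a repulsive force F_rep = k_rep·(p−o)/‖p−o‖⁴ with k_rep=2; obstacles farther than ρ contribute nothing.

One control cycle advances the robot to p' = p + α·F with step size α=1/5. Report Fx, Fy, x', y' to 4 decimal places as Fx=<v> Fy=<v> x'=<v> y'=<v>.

F_att = 1/2·(g−p) = 1/2·(-10,-14) = (-5.0000,-7.0000)
o1: d²=65 > ρ²=42 → inactive
o2: d²=37 ≤ ρ²=42; F_rep = 2·(1,6)/37² = (0.0015,0.0088)
o3: d²=272 > ρ²=42 → inactive
F = F_att + ΣF_rep = (-4.9985,-6.9912)
p' = p + 1/5·F = (9.0003,6.6018)

Fx=-4.9985 Fy=-6.9912 x'=9.0003 y'=6.6018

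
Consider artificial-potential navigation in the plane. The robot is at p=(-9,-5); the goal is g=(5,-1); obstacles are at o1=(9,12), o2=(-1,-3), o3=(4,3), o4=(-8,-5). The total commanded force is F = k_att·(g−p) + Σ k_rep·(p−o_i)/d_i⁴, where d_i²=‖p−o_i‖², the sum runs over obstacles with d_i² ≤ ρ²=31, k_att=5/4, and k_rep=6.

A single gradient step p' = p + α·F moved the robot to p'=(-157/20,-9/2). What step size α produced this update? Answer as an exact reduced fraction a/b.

α = 1/10

F_att = 5/4·(g−p) = 5/4·(14,4) = (17.5000,5.0000)
o1: d²=613 > ρ²=31 → inactive
o2: d²=68 > ρ²=31 → inactive
o3: d²=233 > ρ²=31 → inactive
o4: d²=1 ≤ ρ²=31; F_rep = 6·(-1,0)/1² = (-6.0000,0.0000)
F = F_att + ΣF_rep = (11.5000,5.0000)
Δp = p'−p = (1.1500,0.5000); α = Δx/Fx = (23/20) / (23/2) = 1/10
check: Δy/Fy = (1/2) / (5) = 1/10 ✓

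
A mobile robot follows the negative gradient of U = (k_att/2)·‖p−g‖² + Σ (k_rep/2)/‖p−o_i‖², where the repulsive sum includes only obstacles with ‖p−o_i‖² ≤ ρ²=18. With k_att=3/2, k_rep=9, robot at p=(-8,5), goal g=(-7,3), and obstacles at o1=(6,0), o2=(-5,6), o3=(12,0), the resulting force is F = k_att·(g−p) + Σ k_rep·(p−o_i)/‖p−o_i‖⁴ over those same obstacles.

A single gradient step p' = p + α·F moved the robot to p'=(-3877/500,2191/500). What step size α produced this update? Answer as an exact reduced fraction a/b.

α = 1/5

F_att = 3/2·(g−p) = 3/2·(1,-2) = (1.5000,-3.0000)
o1: d²=221 > ρ²=18 → inactive
o2: d²=10 ≤ ρ²=18; F_rep = 9·(-3,-1)/10² = (-0.2700,-0.0900)
o3: d²=425 > ρ²=18 → inactive
F = F_att + ΣF_rep = (1.2300,-3.0900)
Δp = p'−p = (0.2460,-0.6180); α = Δx/Fx = (123/500) / (123/100) = 1/5
check: Δy/Fy = (-309/500) / (-309/100) = 1/5 ✓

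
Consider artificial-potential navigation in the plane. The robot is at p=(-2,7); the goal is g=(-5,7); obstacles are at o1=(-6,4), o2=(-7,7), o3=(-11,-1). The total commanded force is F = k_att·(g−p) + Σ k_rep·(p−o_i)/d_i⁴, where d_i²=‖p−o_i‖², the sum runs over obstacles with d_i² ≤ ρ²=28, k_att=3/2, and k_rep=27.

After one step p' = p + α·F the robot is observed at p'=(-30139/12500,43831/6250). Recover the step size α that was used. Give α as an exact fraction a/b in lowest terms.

α = 1/10

F_att = 3/2·(g−p) = 3/2·(-3,0) = (-4.5000,0.0000)
o1: d²=25 ≤ ρ²=28; F_rep = 27·(4,3)/25² = (0.1728,0.1296)
o2: d²=25 ≤ ρ²=28; F_rep = 27·(5,0)/25² = (0.2160,0.0000)
o3: d²=145 > ρ²=28 → inactive
F = F_att + ΣF_rep = (-4.1112,0.1296)
Δp = p'−p = (-0.4111,0.0130); α = Δx/Fx = (-5139/12500) / (-5139/1250) = 1/10
check: Δy/Fy = (81/6250) / (81/625) = 1/10 ✓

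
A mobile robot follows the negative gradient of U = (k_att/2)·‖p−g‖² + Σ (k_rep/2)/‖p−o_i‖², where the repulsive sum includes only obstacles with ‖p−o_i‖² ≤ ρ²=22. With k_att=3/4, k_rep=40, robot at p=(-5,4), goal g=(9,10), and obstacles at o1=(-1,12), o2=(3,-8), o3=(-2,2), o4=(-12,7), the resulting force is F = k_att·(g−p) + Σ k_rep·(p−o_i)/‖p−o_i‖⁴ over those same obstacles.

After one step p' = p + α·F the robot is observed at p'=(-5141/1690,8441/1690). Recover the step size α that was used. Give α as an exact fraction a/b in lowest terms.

F_att = 3/4·(g−p) = 3/4·(14,6) = (10.5000,4.5000)
o1: d²=80 > ρ²=22 → inactive
o2: d²=208 > ρ²=22 → inactive
o3: d²=13 ≤ ρ²=22; F_rep = 40·(-3,2)/13² = (-0.7101,0.4734)
o4: d²=58 > ρ²=22 → inactive
F = F_att + ΣF_rep = (9.7899,4.9734)
Δp = p'−p = (1.9580,0.9947); α = Δx/Fx = (3309/1690) / (3309/338) = 1/5
check: Δy/Fy = (1681/1690) / (1681/338) = 1/5 ✓

α = 1/5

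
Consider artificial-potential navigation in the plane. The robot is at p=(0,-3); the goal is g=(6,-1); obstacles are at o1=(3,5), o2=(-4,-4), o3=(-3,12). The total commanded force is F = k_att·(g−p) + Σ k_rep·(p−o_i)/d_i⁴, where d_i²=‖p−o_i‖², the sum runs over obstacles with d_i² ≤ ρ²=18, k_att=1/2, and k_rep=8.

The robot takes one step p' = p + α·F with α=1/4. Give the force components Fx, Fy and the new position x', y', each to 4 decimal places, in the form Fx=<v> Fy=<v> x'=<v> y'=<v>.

Fx=3.1107 Fy=1.0277 x'=0.7777 y'=-2.7431

F_att = 1/2·(g−p) = 1/2·(6,2) = (3.0000,1.0000)
o1: d²=73 > ρ²=18 → inactive
o2: d²=17 ≤ ρ²=18; F_rep = 8·(4,1)/17² = (0.1107,0.0277)
o3: d²=234 > ρ²=18 → inactive
F = F_att + ΣF_rep = (3.1107,1.0277)
p' = p + 1/4·F = (0.7777,-2.7431)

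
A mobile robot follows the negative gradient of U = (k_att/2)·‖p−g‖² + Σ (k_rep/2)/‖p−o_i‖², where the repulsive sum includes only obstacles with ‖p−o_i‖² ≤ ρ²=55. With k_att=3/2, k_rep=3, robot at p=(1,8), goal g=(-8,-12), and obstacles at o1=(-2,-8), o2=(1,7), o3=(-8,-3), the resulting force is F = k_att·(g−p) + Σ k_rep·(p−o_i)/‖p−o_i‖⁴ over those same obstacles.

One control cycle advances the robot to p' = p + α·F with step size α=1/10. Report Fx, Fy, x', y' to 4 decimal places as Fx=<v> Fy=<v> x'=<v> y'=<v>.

F_att = 3/2·(g−p) = 3/2·(-9,-20) = (-13.5000,-30.0000)
o1: d²=265 > ρ²=55 → inactive
o2: d²=1 ≤ ρ²=55; F_rep = 3·(0,1)/1² = (0.0000,3.0000)
o3: d²=202 > ρ²=55 → inactive
F = F_att + ΣF_rep = (-13.5000,-27.0000)
p' = p + 1/10·F = (-0.3500,5.3000)

Fx=-13.5000 Fy=-27.0000 x'=-0.3500 y'=5.3000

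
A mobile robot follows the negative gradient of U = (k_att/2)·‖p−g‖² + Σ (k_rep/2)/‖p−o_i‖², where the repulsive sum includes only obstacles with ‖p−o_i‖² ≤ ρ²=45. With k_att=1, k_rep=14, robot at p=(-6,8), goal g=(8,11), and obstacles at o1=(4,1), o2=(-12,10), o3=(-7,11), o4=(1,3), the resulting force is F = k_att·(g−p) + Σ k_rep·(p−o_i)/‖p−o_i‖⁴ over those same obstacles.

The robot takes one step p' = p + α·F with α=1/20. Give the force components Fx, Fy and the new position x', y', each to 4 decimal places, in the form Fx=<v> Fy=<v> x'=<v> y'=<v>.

Fx=14.1925 Fy=2.5625 x'=-5.2904 y'=8.1281

F_att = 1·(g−p) = 1·(14,3) = (14.0000,3.0000)
o1: d²=149 > ρ²=45 → inactive
o2: d²=40 ≤ ρ²=45; F_rep = 14·(6,-2)/40² = (0.0525,-0.0175)
o3: d²=10 ≤ ρ²=45; F_rep = 14·(1,-3)/10² = (0.1400,-0.4200)
o4: d²=74 > ρ²=45 → inactive
F = F_att + ΣF_rep = (14.1925,2.5625)
p' = p + 1/20·F = (-5.2904,8.1281)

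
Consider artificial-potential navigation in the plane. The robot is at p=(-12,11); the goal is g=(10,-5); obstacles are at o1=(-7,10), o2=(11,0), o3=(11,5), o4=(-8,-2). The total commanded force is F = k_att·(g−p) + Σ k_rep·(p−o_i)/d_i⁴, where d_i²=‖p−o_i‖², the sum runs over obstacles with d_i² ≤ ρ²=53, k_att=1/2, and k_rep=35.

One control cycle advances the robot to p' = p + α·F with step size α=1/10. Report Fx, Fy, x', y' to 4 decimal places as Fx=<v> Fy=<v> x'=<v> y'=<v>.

F_att = 1/2·(g−p) = 1/2·(22,-16) = (11.0000,-8.0000)
o1: d²=26 ≤ ρ²=53; F_rep = 35·(-5,1)/26² = (-0.2589,0.0518)
o2: d²=650 > ρ²=53 → inactive
o3: d²=565 > ρ²=53 → inactive
o4: d²=185 > ρ²=53 → inactive
F = F_att + ΣF_rep = (10.7411,-7.9482)
p' = p + 1/10·F = (-10.9259,10.2052)

Fx=10.7411 Fy=-7.9482 x'=-10.9259 y'=10.2052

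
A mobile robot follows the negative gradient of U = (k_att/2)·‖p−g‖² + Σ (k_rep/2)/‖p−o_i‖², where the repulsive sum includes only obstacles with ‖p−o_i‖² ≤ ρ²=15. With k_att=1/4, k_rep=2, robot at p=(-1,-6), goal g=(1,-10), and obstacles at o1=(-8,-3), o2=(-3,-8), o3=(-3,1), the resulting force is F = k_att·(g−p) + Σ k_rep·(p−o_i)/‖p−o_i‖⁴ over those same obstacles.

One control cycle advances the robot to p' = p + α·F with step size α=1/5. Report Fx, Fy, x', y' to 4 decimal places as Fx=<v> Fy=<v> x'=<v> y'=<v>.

F_att = 1/4·(g−p) = 1/4·(2,-4) = (0.5000,-1.0000)
o1: d²=58 > ρ²=15 → inactive
o2: d²=8 ≤ ρ²=15; F_rep = 2·(2,2)/8² = (0.0625,0.0625)
o3: d²=53 > ρ²=15 → inactive
F = F_att + ΣF_rep = (0.5625,-0.9375)
p' = p + 1/5·F = (-0.8875,-6.1875)

Fx=0.5625 Fy=-0.9375 x'=-0.8875 y'=-6.1875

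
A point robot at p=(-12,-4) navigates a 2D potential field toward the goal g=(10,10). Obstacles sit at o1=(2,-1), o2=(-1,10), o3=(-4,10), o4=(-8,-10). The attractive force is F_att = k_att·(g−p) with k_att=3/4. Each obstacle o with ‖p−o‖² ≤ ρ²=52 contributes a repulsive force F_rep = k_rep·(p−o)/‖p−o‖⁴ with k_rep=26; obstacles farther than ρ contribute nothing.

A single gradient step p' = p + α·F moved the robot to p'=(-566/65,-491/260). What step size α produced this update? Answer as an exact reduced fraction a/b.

α = 1/5

F_att = 3/4·(g−p) = 3/4·(22,14) = (16.5000,10.5000)
o1: d²=205 > ρ²=52 → inactive
o2: d²=317 > ρ²=52 → inactive
o3: d²=260 > ρ²=52 → inactive
o4: d²=52 ≤ ρ²=52; F_rep = 26·(-4,6)/52² = (-0.0385,0.0577)
F = F_att + ΣF_rep = (16.4615,10.5577)
Δp = p'−p = (3.2923,2.1115); α = Δx/Fx = (214/65) / (214/13) = 1/5
check: Δy/Fy = (549/260) / (549/52) = 1/5 ✓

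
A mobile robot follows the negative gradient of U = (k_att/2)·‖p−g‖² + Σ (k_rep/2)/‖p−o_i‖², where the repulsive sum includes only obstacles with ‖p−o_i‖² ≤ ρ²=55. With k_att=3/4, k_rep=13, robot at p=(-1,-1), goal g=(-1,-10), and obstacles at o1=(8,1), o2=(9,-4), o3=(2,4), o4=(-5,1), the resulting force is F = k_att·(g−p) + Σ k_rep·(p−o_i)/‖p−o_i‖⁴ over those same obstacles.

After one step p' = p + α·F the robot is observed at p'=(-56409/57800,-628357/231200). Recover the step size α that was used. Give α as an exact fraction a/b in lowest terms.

F_att = 3/4·(g−p) = 3/4·(0,-9) = (0.0000,-6.7500)
o1: d²=85 > ρ²=55 → inactive
o2: d²=109 > ρ²=55 → inactive
o3: d²=34 ≤ ρ²=55; F_rep = 13·(-3,-5)/34² = (-0.0337,-0.0562)
o4: d²=20 ≤ ρ²=55; F_rep = 13·(4,-2)/20² = (0.1300,-0.0650)
F = F_att + ΣF_rep = (0.0963,-6.8712)
Δp = p'−p = (0.0241,-1.7178); α = Δx/Fx = (1391/57800) / (1391/14450) = 1/4
check: Δy/Fy = (-397157/231200) / (-397157/57800) = 1/4 ✓

α = 1/4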